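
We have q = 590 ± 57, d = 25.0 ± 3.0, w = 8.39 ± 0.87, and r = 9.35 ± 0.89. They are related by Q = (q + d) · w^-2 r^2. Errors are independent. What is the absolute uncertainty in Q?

Let u = q + d = 615. δu = √(δq² + δd²) = √(3250 + 9.00) = 57.1, so δu/u = 0.0928.
Q is then a monomial in u, w, r:
δQ/Q = √((δu/u)² + (-2·δw/w)² + (2·δr/r)²) = √(0.00861 + 0.0430 + 0.0362) = 0.296
Q = 764, so δQ = 0.296 × 764 = 226.

226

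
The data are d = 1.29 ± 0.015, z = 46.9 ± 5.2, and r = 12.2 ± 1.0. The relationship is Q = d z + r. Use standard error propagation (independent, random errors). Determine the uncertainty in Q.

Let p = d·z = 60.5. δp/p = √((1·δd/d)² + (1·δz/z)²) = √(0.000135 + 0.0123) = 0.111, so δp = 6.74.
Q = p + r: δQ = √(δp² + δr²) = √(45.5 + 1.00) = 6.82

6.82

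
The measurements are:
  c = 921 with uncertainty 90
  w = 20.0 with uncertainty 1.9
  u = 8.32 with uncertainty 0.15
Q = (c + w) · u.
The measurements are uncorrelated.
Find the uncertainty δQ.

Let h = c + w = 941. δh = √(δc² + δw²) = √(8100 + 3.61) = 90.0, so δh/h = 0.0957.
Q is then a monomial in h, u:
δQ/Q = √((δh/h)² + (1·δu/u)²) = √(0.00915 + 0.000325) = 0.0973
Q = 7830, so δQ = 0.0973 × 7830 = 762.

762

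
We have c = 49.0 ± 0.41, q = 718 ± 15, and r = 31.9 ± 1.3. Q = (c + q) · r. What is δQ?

Let u = c + q = 767. δu = √(δc² + δq²) = √(0.168 + 225) = 15.0, so δu/u = 0.0196.
Q is then a monomial in u, r:
δQ/Q = √((δu/u)² + (1·δr/r)²) = √(0.000383 + 0.00166) = 0.0452
Q = 24500, so δQ = 0.0452 × 24500 = 1110.

1110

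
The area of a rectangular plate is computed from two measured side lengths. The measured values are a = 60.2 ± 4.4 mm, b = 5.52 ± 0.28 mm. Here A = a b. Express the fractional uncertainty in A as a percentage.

A is a product of powers, so relative uncertainties combine in quadrature:
  (1·δa/a)² = (1×0.0731)² = 0.00534;  (1·δb/b)² = (1×0.0507)² = 0.00257
δA/A = √(0.00792) = 0.0890

8.90%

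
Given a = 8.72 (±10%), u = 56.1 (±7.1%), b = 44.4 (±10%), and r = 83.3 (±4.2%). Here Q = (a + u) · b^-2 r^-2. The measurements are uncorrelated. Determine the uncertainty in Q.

Let w = a + u = 64.8. δw = √(δa² + δu²) = √(0.760 + 15.9) = 4.08, so δw/w = 0.0629.
Q is then a monomial in w, b, r:
δQ/Q = √((δw/w)² + (-2·δb/b)² + (-2·δr/r)²) = √(0.00396 + 0.0400 + 0.00706) = 0.226
Q = 4.74e-06, so δQ = 0.226 × 4.74e-06 = 1.07e-06.

1.07e-06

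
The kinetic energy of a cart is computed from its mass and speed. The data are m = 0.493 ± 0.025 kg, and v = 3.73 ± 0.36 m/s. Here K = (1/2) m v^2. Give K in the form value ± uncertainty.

K is a product of powers, so relative uncertainties combine in quadrature:
  (1·δm/m)² = (1×0.0507)² = 0.00257;  (2·δv/v)² = (2×0.0965)² = 0.0373
δK/K = √(0.0398) = 0.200
K = 3.43 J, so δK = 0.200 × 3.43 = 0.684 J.

3.43 ± 0.684 J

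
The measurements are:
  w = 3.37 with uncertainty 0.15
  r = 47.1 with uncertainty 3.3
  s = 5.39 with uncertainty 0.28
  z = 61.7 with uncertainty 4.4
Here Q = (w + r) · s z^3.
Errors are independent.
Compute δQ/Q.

0.230

Let u = w + r = 50.5. δu = √(δw² + δr²) = √(0.0225 + 10.9) = 3.30, so δu/u = 0.0655.
Q is then a monomial in u, s, z:
δQ/Q = √((δu/u)² + (1·δs/s)² + (3·δz/z)²) = √(0.00428 + 0.00270 + 0.0458) = 0.230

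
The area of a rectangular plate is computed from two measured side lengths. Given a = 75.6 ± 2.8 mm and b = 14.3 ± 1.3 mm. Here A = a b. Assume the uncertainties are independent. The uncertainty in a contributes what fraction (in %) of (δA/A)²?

14.2%

(δA/A)² = (1·δa/a)² + (1·δb/b)²
  a term: (1×0.0370)² = 0.00137
  b term: (1×0.0909)² = 0.00826
Total = 0.00964. Share from a = 0.00137/0.00964 = 0.142.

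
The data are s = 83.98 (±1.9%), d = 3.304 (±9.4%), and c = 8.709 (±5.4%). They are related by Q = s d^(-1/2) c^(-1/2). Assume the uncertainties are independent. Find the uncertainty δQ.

For a monomial Q ∝ s, d^(-1/2), c^(-1/2), fractional errors add in quadrature:
  (1·δs/s)² = (1×0.0190)² = 0.000361;  (−½·δd/d)² = (-0.5×0.0940)² = 0.00221;  (−½·δc/c)² = (-0.5×0.0540)² = 0.000729
δQ/Q = √(0.00330) = 0.0574
Q = 15.66, so δQ = 0.0574 × 15.66 = 0.899.

0.899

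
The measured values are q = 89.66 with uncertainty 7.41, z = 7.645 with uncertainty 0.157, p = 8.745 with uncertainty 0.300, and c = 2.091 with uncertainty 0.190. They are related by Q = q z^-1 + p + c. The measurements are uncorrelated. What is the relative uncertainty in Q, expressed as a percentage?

4.70%

Let w = q·z^-1 = 11.73. δw/w = √((1·δq/q)² + (-1·δz/z)²) = √(0.00683 + 0.000422) = 0.0852, so δw = 0.999.
Q = w + p + c: δQ = √(δw² + δp² + δc²) = √(0.997 + 0.0900 + 0.0361) = 1.06
Q = 22.56, so δQ/Q = 1.06/22.56 = 0.0470.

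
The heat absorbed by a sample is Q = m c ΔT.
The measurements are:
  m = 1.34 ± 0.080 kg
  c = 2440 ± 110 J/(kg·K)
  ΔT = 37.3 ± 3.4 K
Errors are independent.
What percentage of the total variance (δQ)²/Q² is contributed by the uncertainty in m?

25.6%

(δQ/Q)² = (1·δm/m)² + (1·δc/c)² + (1·δΔT/ΔT)²
  m term: (1×0.0597)² = 0.00356
  c term: (1×0.0451)² = 0.00203
  ΔT term: (1×0.0912)² = 0.00831
Total = 0.0139. Share from m = 0.00356/0.0139 = 0.256.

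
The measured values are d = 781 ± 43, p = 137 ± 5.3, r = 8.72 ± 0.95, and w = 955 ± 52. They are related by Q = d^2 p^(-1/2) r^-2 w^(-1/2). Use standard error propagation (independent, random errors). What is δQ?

5.46

Each factor contributes (exponent × relative error)² to (δQ/Q)²:
  (2·δd/d)² = (2×0.0551)² = 0.0121;  (−½·δp/p)² = (-0.5×0.0387)² = 0.000374;  (-2·δr/r)² = (-2×0.109)² = 0.0475;  (−½·δw/w)² = (-0.5×0.0545)² = 0.000741
δQ/Q = √(0.0607) = 0.246
Q = 22.2, so δQ = 0.246 × 22.2 = 5.46.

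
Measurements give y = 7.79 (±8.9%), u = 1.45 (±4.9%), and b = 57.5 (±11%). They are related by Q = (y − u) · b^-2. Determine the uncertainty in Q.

Let w = y − u = 6.34. δw = √(δy² + δu²) = √(0.481 + 0.00505) = 0.697, so δw/w = 0.110.
Q is then a monomial in w, b:
δQ/Q = √((δw/w)² + (-2·δb/b)²) = √(0.0121 + 0.0484) = 0.246
Q = 0.00192, so δQ = 0.246 × 0.00192 = 0.000472.

0.000472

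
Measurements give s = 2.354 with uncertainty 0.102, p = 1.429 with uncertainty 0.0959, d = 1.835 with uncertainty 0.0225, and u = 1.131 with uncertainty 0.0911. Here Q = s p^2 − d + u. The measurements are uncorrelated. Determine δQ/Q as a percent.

Let w = s·p^2 = 4.807. δw/w = √((1·δs/s)² + (2·δp/p)²) = √(0.00188 + 0.0180) = 0.141, so δw = 0.678.
Q = w − d + u: δQ = √(δw² + δd² + δu²) = √(0.460 + 0.000506 + 0.00830) = 0.684
Q = 4.103, so δQ/Q = 0.684/4.103 = 0.167.

16.7%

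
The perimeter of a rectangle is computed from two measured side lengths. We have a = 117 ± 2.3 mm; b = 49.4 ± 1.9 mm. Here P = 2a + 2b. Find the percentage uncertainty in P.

Sums and differences: (δP)² = Σ (cᵢ δxᵢ)².
  (2·δa)² = 21.2;  (2·δb)² = 14.4
δP = √(35.6) = 5.97 mm
P = 333 mm, so δP/P = 5.97/333 = 0.0179.

1.79%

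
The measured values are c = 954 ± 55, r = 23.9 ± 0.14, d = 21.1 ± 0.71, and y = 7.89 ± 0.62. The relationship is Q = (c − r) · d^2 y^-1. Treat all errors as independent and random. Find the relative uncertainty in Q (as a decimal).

0.119

Let u = c − r = 930. δu = √(δc² + δr²) = √(3020 + 0.0196) = 55.0, so δu/u = 0.0591.
Q is then a monomial in u, d, y:
δQ/Q = √((δu/u)² + (2·δd/d)² + (-1·δy/y)²) = √(0.00350 + 0.00453 + 0.00617) = 0.119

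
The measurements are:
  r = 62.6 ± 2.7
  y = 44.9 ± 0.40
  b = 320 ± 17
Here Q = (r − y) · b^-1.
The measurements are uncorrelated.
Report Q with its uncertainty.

Let u = r − y = 17.7. δu = √(δr² + δy²) = √(7.29 + 0.160) = 2.73, so δu/u = 0.154.
Q is then a monomial in u, b:
δQ/Q = √((δu/u)² + (-1·δb/b)²) = √(0.0238 + 0.00282) = 0.163
Q = 0.0553, so δQ = 0.163 × 0.0553 = 0.00902.

0.0553 ± 0.00902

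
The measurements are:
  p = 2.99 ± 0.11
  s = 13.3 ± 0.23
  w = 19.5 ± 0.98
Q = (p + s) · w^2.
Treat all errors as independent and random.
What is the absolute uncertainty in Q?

Let u = p + s = 16.3. δu = √(δp² + δs²) = √(0.0121 + 0.0529) = 0.255, so δu/u = 0.0157.
Q is then a monomial in u, w:
δQ/Q = √((δu/u)² + (2·δw/w)²) = √(0.000245 + 0.0101) = 0.102
Q = 6190, so δQ = 0.102 × 6190 = 630.

630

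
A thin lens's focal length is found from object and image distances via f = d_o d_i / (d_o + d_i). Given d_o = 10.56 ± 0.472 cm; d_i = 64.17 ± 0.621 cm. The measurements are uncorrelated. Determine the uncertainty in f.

∂f/∂d_o = (d_i/(d_o+d_i))² = 0.737;  ∂f/∂d_i = (d_o/(d_o+d_i))² = 0.0200
δf = √((∂f/∂d_o · δd_o)² + (∂f/∂d_i · δd_i)²) = √(0.121 + 0.000154) = 0.348 cm

0.348 cm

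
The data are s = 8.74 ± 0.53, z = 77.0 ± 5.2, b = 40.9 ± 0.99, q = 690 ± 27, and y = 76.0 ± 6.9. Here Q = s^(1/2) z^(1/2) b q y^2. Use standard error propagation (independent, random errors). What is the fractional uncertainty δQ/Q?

0.193

Since Q is a product/quotient, work with relative uncertainties:
  (½·δs/s)² = (0.5×0.0606)² = 0.000919;  (½·δz/z)² = (0.5×0.0675)² = 0.00114;  (1·δb/b)² = (1×0.0242)² = 0.000586;  (1·δq/q)² = (1×0.0391)² = 0.00153;  (2·δy/y)² = (2×0.0908)² = 0.0330
δQ/Q = √(0.0371) = 0.193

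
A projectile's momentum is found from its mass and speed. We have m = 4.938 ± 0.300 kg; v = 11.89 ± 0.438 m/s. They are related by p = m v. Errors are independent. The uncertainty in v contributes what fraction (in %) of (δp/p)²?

26.9%

(δp/p)² = (1·δm/m)² + (1·δv/v)²
  m term: (1×0.0608)² = 0.00369
  v term: (1×0.0368)² = 0.00136
Total = 0.00505. Share from v = 0.00136/0.00505 = 0.269.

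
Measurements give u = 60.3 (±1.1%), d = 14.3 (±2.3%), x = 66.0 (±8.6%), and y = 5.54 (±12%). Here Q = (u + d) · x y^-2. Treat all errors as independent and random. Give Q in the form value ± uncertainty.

160 ± 40.9

Let w = u + d = 74.6. δw = √(δu² + δd²) = √(0.440 + 0.108) = 0.740, so δw/w = 0.00992.
Q is then a monomial in w, x, y:
δQ/Q = √((δw/w)² + (1·δx/x)² + (-2·δy/y)²) = √(9.85e-05 + 0.00740 + 0.0576) = 0.255
Q = 160, so δQ = 0.255 × 160 = 40.9.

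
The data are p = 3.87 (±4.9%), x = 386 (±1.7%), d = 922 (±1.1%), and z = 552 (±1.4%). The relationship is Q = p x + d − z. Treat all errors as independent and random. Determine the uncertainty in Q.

78.5

Let w = p·x = 1490. δw/w = √((1·δp/p)² + (1·δx/x)²) = √(0.00240 + 0.000289) = 0.0519, so δw = 77.5.
Q = w + d − z: δQ = √(δw² + δd² + δz²) = √(6000 + 103 + 59.7) = 78.5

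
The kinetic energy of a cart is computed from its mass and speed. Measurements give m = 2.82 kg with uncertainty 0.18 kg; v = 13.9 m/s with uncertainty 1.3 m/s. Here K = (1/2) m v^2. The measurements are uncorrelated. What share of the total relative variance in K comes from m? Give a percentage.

(δK/K)² = (1·δm/m)² + (2·δv/v)²
  m term: (1×0.0638)² = 0.00407
  v term: (2×0.0935)² = 0.0350
Total = 0.0391. Share from m = 0.00407/0.0391 = 0.104.

10.4%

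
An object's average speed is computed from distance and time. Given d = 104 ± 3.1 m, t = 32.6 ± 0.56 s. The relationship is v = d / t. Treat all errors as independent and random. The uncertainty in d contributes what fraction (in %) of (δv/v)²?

75.1%

(δv/v)² = (1·δd/d)² + (-1·δt/t)²
  d term: (1×0.0298)² = 0.000888
  t term: (-1×0.0172)² = 0.000295
Total = 0.00118. Share from d = 0.000888/0.00118 = 0.751.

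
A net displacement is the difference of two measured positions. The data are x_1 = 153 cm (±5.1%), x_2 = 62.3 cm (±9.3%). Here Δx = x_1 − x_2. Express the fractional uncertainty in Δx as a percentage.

For a sum/difference, combine absolute errors in quadrature:
  (δx_1)² = 60.9;  (δx_2)² = 33.6
δΔx = √(94.5) = 9.72 cm
Δx = 90.7 cm, so δΔx/Δx = 9.72/90.7 = 0.107.

10.7%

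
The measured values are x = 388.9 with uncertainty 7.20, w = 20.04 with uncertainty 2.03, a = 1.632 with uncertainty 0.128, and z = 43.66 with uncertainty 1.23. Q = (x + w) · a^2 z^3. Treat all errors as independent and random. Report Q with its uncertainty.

(9.065 ± 1.62) × 10^7

Let u = x + w = 408.9. δu = √(δx² + δw²) = √(51.8 + 4.12) = 7.48, so δu/u = 0.0183.
Q is then a monomial in u, a, z:
δQ/Q = √((δu/u)² + (2·δa/a)² + (3·δz/z)²) = √(0.000335 + 0.0246 + 0.00714) = 0.179
Q = 9.065e+07, so δQ = 0.179 × 9.065e+07 = 1.62e+07.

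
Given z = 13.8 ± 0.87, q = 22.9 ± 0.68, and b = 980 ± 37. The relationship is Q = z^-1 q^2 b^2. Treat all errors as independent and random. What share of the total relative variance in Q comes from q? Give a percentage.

26.7%

(δQ/Q)² = (-1·δz/z)² + (2·δq/q)² + (2·δb/b)²
  z term: (-1×0.0630)² = 0.00397
  q term: (2×0.0297)² = 0.00353
  b term: (2×0.0378)² = 0.00570
Total = 0.0132. Share from q = 0.00353/0.0132 = 0.267.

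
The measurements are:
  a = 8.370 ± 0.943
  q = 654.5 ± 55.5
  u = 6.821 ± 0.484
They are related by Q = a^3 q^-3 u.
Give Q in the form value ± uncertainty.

Each factor contributes (exponent × relative error)² to (δQ/Q)²:
  (3·δa/a)² = (3×0.113)² = 0.114;  (-3·δq/q)² = (-3×0.0848)² = 0.0647;  (1·δu/u)² = (1×0.0710)² = 0.00503
δQ/Q = √(0.184) = 0.429
Q = 1.427e-05, so δQ = 0.429 × 1.427e-05 = 6.12e-06.

(1.427 ± 0.612) × 10^-5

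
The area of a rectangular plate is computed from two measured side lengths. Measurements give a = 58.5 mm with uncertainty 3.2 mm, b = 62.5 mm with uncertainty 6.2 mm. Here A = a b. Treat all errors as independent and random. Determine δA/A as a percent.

11.3%

A is a product of powers, so relative uncertainties combine in quadrature:
  (1·δa/a)² = (1×0.0547)² = 0.00299;  (1·δb/b)² = (1×0.0992)² = 0.00984
δA/A = √(0.0128) = 0.113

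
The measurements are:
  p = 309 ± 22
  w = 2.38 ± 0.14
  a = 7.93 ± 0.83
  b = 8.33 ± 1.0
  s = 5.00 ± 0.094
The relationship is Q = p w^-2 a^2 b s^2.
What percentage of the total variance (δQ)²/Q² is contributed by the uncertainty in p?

6.45%

(δQ/Q)² = (1·δp/p)² + (-2·δw/w)² + (2·δa/a)² + (1·δb/b)² + (2·δs/s)²
  p term: (1×0.0712)² = 0.00507
  w term: (-2×0.0588)² = 0.0138
  a term: (2×0.105)² = 0.0438
  b term: (1×0.120)² = 0.0144
  s term: (2×0.0188)² = 0.00141
Total = 0.0786. Share from p = 0.00507/0.0786 = 0.0645.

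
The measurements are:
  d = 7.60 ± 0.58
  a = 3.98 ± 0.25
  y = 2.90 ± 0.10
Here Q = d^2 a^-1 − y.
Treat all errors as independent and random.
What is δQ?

Let p = d^2·a^-1 = 14.5. δp/p = √((2·δd/d)² + (-1·δa/a)²) = √(0.0233 + 0.00395) = 0.165, so δp = 2.40.
Q = p − y: δQ = √(δp² + δy²) = √(5.74 + 0.0100) = 2.40

2.40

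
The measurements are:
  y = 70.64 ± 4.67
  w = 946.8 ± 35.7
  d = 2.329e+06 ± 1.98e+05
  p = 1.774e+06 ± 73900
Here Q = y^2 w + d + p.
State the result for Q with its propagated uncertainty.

Let h = y^2·w = 4.725e+06. δh/h = √((2·δy/y)² + (1·δw/w)²) = √(0.0175 + 0.00142) = 0.137, so δh = 6.5e+05.
Q = h + d + p: δQ = √(δh² + δd² + δp²) = √(4.22e+11 + 3.92e+10 + 5.46e+09) = 6.83e+05
Q = 8.828e+06.

(8.828 ± 0.683) × 10^6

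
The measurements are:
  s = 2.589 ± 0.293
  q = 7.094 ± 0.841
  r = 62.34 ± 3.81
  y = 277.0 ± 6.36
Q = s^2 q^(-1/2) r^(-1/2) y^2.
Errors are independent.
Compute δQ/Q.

0.240

For a monomial Q ∝ s^2, q^(-1/2), r^(-1/2), y^2, fractional errors add in quadrature:
  (2·δs/s)² = (2×0.113)² = 0.0512;  (−½·δq/q)² = (-0.5×0.119)² = 0.00351;  (−½·δr/r)² = (-0.5×0.0611)² = 0.000934;  (2·δy/y)² = (2×0.0230)² = 0.00211
δQ/Q = √(0.0578) = 0.240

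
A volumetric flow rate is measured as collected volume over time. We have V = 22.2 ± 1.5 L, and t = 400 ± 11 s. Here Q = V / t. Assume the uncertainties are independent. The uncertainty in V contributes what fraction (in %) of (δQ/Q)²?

85.8%

(δQ/Q)² = (1·δV/V)² + (-1·δt/t)²
  V term: (1×0.0676)² = 0.00457
  t term: (-1×0.0275)² = 0.000756
Total = 0.00532. Share from V = 0.00457/0.00532 = 0.858.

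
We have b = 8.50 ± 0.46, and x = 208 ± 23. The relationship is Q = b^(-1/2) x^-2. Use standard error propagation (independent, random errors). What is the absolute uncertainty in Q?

1.77e-06

Q is a product of powers, so relative uncertainties combine in quadrature:
  (−½·δb/b)² = (-0.5×0.0541)² = 0.000732;  (-2·δx/x)² = (-2×0.111)² = 0.0489
δQ/Q = √(0.0496) = 0.223
Q = 7.93e-06, so δQ = 0.223 × 7.93e-06 = 1.77e-06.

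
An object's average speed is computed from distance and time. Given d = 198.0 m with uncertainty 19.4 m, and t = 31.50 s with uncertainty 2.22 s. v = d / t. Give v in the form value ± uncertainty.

v is a product of powers, so relative uncertainties combine in quadrature:
  (1·δd/d)² = (1×0.0980)² = 0.00960;  (-1·δt/t)² = (-1×0.0705)² = 0.00497
δv/v = √(0.0146) = 0.121
v = 6.286 m/s, so δv = 0.121 × 6.286 = 0.759 m/s.

6.286 ± 0.759 m/s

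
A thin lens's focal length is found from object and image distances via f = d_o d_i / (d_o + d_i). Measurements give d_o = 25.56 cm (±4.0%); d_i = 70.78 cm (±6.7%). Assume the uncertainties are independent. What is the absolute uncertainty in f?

0.645 cm

∂f/∂d_o = (d_i/(d_o+d_i))² = 0.540;  ∂f/∂d_i = (d_o/(d_o+d_i))² = 0.0704
δf = √((∂f/∂d_o · δd_o)² + (∂f/∂d_i · δd_i)²) = √(0.305 + 0.111) = 0.645 cm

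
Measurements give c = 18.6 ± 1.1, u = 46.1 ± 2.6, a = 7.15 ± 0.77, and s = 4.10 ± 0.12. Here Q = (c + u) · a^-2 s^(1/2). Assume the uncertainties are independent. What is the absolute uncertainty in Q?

0.564

Let w = c + u = 64.7. δw = √(δc² + δu²) = √(1.21 + 6.76) = 2.82, so δw/w = 0.0436.
Q is then a monomial in w, a, s:
δQ/Q = √((δw/w)² + (-2·δa/a)² + (½·δs/s)²) = √(0.00190 + 0.0464 + 0.000214) = 0.220
Q = 2.56, so δQ = 0.220 × 2.56 = 0.564.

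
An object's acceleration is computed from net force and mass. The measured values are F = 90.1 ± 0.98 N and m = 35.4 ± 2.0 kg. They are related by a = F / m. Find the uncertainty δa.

0.146 m/s^2

For a monomial a ∝ F, m^-1, fractional errors add in quadrature:
  (1·δF/F)² = (1×0.0109)² = 0.000118;  (-1·δm/m)² = (-1×0.0565)² = 0.00319
δa/a = √(0.00331) = 0.0575
a = 2.55 m/s^2, so δa = 0.0575 × 2.55 = 0.146 m/s^2.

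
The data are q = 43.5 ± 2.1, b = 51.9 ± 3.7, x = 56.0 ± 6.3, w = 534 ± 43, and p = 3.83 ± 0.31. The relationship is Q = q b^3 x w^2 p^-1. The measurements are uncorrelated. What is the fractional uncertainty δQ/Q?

0.305

For a monomial Q ∝ q, b^3, x, w^2, p^-1, fractional errors add in quadrature:
  (1·δq/q)² = (1×0.0483)² = 0.00233;  (3·δb/b)² = (3×0.0713)² = 0.0457;  (1·δx/x)² = (1×0.113)² = 0.0127;  (2·δw/w)² = (2×0.0805)² = 0.0259;  (-1·δp/p)² = (-1×0.0809)² = 0.00655
δQ/Q = √(0.0932) = 0.305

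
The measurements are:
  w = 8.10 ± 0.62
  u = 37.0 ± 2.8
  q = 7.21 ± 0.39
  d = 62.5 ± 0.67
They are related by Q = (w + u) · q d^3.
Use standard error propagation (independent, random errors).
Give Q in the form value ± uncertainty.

(7.94 ± 0.710) × 10^7

Let h = w + u = 45.1. δh = √(δw² + δu²) = √(0.384 + 7.84) = 2.87, so δh/h = 0.0636.
Q is then a monomial in h, q, d:
δQ/Q = √((δh/h)² + (1·δq/q)² + (3·δd/d)²) = √(0.00404 + 0.00293 + 0.00103) = 0.0895
Q = 7.94e+07, so δQ = 0.0895 × 7.94e+07 = 7.1e+06.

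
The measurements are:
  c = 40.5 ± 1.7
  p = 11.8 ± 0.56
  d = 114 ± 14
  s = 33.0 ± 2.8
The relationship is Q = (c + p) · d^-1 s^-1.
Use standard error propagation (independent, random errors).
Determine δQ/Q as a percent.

15.3%

Let u = c + p = 52.3. δu = √(δc² + δp²) = √(2.89 + 0.314) = 1.79, so δu/u = 0.0342.
Q is then a monomial in u, d, s:
δQ/Q = √((δu/u)² + (-1·δd/d)² + (-1·δs/s)²) = √(0.00117 + 0.0151 + 0.00720) = 0.153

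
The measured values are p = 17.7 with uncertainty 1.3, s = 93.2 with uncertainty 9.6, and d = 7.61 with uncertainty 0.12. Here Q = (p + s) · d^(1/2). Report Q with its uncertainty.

306 ± 26.8

Let u = p + s = 111. δu = √(δp² + δs²) = √(1.69 + 92.2) = 9.69, so δu/u = 0.0874.
Q is then a monomial in u, d:
δQ/Q = √((δu/u)² + (½·δd/d)²) = √(0.00763 + 6.22e-05) = 0.0877
Q = 306, so δQ = 0.0877 × 306 = 26.8.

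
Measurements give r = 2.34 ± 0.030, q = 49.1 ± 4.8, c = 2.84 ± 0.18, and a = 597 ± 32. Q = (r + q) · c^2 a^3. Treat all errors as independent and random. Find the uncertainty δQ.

1.99e+10

Let u = r + q = 51.4. δu = √(δr² + δq²) = √(0.000900 + 23.0) = 4.80, so δu/u = 0.0933.
Q is then a monomial in u, c, a:
δQ/Q = √((δu/u)² + (2·δc/c)² + (3·δa/a)²) = √(0.00871 + 0.0161 + 0.0259) = 0.225
Q = 8.83e+10, so δQ = 0.225 × 8.83e+10 = 1.99e+10.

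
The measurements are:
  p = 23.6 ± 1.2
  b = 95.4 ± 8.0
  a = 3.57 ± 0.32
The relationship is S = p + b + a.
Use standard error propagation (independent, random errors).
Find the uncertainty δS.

8.10

Each term contributes (cᵢ δxᵢ)² to (δS)²:
  (δp)² = 1.44;  (δb)² = 64.0;  (δa)² = 0.102
δS = √(65.5) = 8.10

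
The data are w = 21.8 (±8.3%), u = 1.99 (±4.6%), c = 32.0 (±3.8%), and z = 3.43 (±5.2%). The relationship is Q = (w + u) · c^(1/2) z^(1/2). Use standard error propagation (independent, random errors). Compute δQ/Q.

0.0827

Let h = w + u = 23.8. δh = √(δw² + δu²) = √(3.27 + 0.00838) = 1.81, so δh/h = 0.0762.
Q is then a monomial in h, c, z:
δQ/Q = √((δh/h)² + (½·δc/c)² + (½·δz/z)²) = √(0.00580 + 0.000361 + 0.000676) = 0.0827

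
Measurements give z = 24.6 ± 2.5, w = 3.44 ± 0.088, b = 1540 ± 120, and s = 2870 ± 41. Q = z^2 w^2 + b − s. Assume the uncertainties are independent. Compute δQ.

Let p = z^2·w^2 = 7160. δp/p = √((2·δz/z)² + (2·δw/w)²) = √(0.0413 + 0.00262) = 0.210, so δp = 1500.
Q = p + b − s: δQ = √(δp² + δb² + δs²) = √(2.25e+06 + 14400 + 1680) = 1510

1510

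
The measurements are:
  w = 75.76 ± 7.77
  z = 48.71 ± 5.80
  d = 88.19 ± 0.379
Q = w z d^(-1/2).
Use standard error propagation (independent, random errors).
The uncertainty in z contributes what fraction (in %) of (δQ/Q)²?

(δQ/Q)² = (1·δw/w)² + (1·δz/z)² + (−½·δd/d)²
  w term: (1×0.103)² = 0.0105
  z term: (1×0.119)² = 0.0142
  d term: (-0.5×0.00430)² = 4.62e-06
Total = 0.0247. Share from z = 0.0142/0.0247 = 0.574.

57.4%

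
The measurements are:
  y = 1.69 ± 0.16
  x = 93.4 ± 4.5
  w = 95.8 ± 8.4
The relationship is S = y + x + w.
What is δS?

9.53

Each term contributes (cᵢ δxᵢ)² to (δS)²:
  (δy)² = 0.0256;  (δx)² = 20.2;  (δw)² = 70.6
δS = √(90.8) = 9.53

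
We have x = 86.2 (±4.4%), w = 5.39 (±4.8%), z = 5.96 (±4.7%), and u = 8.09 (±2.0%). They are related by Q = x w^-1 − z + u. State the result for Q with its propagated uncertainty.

18.1 ± 1.09

Let p = x·w^-1 = 16.0. δp/p = √((1·δx/x)² + (-1·δw/w)²) = √(0.00194 + 0.00230) = 0.0651, so δp = 1.04.
Q = p − z + u: δQ = √(δp² + δz² + δu²) = √(1.08 + 0.0785 + 0.0262) = 1.09
Q = 18.1.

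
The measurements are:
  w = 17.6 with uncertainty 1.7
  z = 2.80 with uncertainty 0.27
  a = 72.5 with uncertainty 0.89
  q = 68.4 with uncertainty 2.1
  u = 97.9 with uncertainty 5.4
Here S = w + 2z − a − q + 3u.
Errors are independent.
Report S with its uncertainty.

For a sum/difference, combine absolute errors in quadrature:
  (δw)² = 2.89;  (2·δz)² = 0.292;  (δa)² = 0.792;  (δq)² = 4.41;  (3·δu)² = 262
δS = √(271) = 16.5
S = 176.

176 ± 16.5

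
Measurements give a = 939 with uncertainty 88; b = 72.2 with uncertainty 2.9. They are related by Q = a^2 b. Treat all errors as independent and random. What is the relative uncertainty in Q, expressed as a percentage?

19.2%

For a monomial Q ∝ a^2, b, fractional errors add in quadrature:
  (2·δa/a)² = (2×0.0937)² = 0.0351;  (1·δb/b)² = (1×0.0402)² = 0.00161
δQ/Q = √(0.0367) = 0.192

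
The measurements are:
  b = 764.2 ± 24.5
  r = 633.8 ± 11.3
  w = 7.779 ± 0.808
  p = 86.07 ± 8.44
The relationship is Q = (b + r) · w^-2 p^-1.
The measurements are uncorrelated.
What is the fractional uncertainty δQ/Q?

0.231

Let u = b + r = 1398. δu = √(δb² + δr²) = √(600 + 128) = 27.0, so δu/u = 0.0193.
Q is then a monomial in u, w, p:
δQ/Q = √((δu/u)² + (-2·δw/w)² + (-1·δp/p)²) = √(0.000372 + 0.0432 + 0.00962) = 0.231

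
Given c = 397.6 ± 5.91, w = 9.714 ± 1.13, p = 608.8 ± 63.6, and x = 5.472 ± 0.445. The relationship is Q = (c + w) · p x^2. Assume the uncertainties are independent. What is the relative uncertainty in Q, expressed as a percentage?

19.4%

Let u = c + w = 407.3. δu = √(δc² + δw²) = √(34.9 + 1.28) = 6.02, so δu/u = 0.0148.
Q is then a monomial in u, p, x:
δQ/Q = √((δu/u)² + (1·δp/p)² + (2·δx/x)²) = √(0.000218 + 0.0109 + 0.0265) = 0.194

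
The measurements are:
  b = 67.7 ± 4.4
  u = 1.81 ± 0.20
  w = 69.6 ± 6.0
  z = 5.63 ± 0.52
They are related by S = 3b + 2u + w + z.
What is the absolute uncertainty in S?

14.5

Absolute uncertainties add in quadrature for a linear combination:
  (3·δb)² = 174;  (2·δu)² = 0.160;  (δw)² = 36.0;  (δz)² = 0.270
δS = √(211) = 14.5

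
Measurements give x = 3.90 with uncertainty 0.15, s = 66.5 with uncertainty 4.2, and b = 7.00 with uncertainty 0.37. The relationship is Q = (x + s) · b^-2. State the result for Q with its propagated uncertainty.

1.44 ± 0.174

Let u = x + s = 70.4. δu = √(δx² + δs²) = √(0.0225 + 17.6) = 4.20, so δu/u = 0.0597.
Q is then a monomial in u, b:
δQ/Q = √((δu/u)² + (-2·δb/b)²) = √(0.00356 + 0.0112) = 0.121
Q = 1.44, so δQ = 0.121 × 1.44 = 0.174.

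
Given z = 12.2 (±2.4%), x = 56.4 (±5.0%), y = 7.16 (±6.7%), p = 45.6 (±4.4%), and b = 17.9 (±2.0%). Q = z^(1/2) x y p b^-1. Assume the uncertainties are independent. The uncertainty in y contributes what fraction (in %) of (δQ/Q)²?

(δQ/Q)² = (½·δz/z)² + (1·δx/x)² + (1·δy/y)² + (1·δp/p)² + (-1·δb/b)²
  z term: (0.5×0.0240)² = 0.000144
  x term: (1×0.0500)² = 0.00250
  y term: (1×0.0670)² = 0.00449
  p term: (1×0.0440)² = 0.00194
  b term: (-1×0.0200)² = 0.000400
Total = 0.00947. Share from y = 0.00449/0.00947 = 0.474.

47.4%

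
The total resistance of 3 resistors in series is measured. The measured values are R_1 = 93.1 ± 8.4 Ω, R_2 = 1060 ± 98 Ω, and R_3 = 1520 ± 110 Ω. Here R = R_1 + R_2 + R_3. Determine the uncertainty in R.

148 Ω

R is a linear combination, so absolute uncertainties add in quadrature:
  (δR_1)² = 70.6;  (δR_2)² = 9600;  (δR_3)² = 12100
δR = √(21800) = 148 Ω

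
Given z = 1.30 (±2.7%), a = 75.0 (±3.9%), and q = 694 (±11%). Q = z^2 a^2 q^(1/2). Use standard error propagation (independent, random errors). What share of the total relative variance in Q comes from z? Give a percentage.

24.2%

(δQ/Q)² = (2·δz/z)² + (2·δa/a)² + (½·δq/q)²
  z term: (2×0.0270)² = 0.00292
  a term: (2×0.0390)² = 0.00608
  q term: (0.5×0.110)² = 0.00302
Total = 0.0120. Share from z = 0.00292/0.0120 = 0.242.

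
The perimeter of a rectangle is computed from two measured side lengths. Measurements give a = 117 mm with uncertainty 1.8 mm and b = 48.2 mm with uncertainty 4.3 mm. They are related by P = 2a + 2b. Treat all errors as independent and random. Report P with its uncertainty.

330 ± 9.32 mm

Absolute uncertainties add in quadrature for a linear combination:
  (2·δa)² = 13.0;  (2·δb)² = 74.0
δP = √(86.9) = 9.32 mm
P = 330 mm.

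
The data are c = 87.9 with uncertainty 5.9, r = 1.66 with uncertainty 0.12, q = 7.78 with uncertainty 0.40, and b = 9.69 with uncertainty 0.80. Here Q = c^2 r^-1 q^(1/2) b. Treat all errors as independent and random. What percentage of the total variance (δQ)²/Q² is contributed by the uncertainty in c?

(δQ/Q)² = (2·δc/c)² + (-1·δr/r)² + (½·δq/q)² + (1·δb/b)²
  c term: (2×0.0671)² = 0.0180
  r term: (-1×0.0723)² = 0.00523
  q term: (0.5×0.0514)² = 0.000661
  b term: (1×0.0826)² = 0.00682
Total = 0.0307. Share from c = 0.0180/0.0307 = 0.587.

58.7%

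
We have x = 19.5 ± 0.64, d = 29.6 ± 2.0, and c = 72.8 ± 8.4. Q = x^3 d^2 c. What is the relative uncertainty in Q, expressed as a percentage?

20.3%

Each factor contributes (exponent × relative error)² to (δQ/Q)²:
  (3·δx/x)² = (3×0.0328)² = 0.00969;  (2·δd/d)² = (2×0.0676)² = 0.0183;  (1·δc/c)² = (1×0.115)² = 0.0133
δQ/Q = √(0.0413) = 0.203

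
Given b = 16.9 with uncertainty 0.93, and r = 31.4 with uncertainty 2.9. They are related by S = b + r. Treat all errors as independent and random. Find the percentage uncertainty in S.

6.31%

Sums and differences: (δS)² = Σ (cᵢ δxᵢ)².
  (δb)² = 0.865;  (δr)² = 8.41
δS = √(9.27) = 3.05
S = 48.3, so δS/S = 3.05/48.3 = 0.0631.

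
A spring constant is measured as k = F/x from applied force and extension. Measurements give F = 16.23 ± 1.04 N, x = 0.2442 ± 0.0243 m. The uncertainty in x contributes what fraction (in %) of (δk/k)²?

(δk/k)² = (1·δF/F)² + (-1·δx/x)²
  F term: (1×0.0641)² = 0.00411
  x term: (-1×0.0995)² = 0.00990
Total = 0.0140. Share from x = 0.00990/0.0140 = 0.707.

70.7%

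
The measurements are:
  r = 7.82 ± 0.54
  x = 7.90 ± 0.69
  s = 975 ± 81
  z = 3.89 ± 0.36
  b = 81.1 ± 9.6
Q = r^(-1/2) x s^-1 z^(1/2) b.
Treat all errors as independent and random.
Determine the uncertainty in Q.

0.0827

For a monomial Q ∝ r^(-1/2), x, s^-1, z^(1/2), b, fractional errors add in quadrature:
  (−½·δr/r)² = (-0.5×0.0691)² = 0.00119;  (1·δx/x)² = (1×0.0873)² = 0.00763;  (-1·δs/s)² = (-1×0.0831)² = 0.00690;  (½·δz/z)² = (0.5×0.0925)² = 0.00214;  (1·δb/b)² = (1×0.118)² = 0.0140
δQ/Q = √(0.0319) = 0.179
Q = 0.463, so δQ = 0.179 × 0.463 = 0.0827.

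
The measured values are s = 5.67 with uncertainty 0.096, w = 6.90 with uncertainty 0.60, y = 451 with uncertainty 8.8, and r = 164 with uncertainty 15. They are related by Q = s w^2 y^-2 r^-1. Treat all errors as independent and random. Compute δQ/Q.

For a monomial Q ∝ s, w^2, y^-2, r^-1, fractional errors add in quadrature:
  (1·δs/s)² = (1×0.0169)² = 0.000287;  (2·δw/w)² = (2×0.0870)² = 0.0302;  (-2·δy/y)² = (-2×0.0195)² = 0.00152;  (-1·δr/r)² = (-1×0.0915)² = 0.00837
δQ/Q = √(0.0404) = 0.201

0.201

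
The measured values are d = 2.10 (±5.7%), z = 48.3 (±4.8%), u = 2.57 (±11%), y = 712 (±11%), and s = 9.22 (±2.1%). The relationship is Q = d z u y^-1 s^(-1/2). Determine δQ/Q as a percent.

Products/powers → add relative errors in quadrature, weighted by exponent:
  (1·δd/d)² = (1×0.0570)² = 0.00325;  (1·δz/z)² = (1×0.0480)² = 0.00230;  (1·δu/u)² = (1×0.110)² = 0.0121;  (-1·δy/y)² = (-1×0.110)² = 0.0121;  (−½·δs/s)² = (-0.5×0.0210)² = 0.000110
δQ/Q = √(0.0299) = 0.173

17.3%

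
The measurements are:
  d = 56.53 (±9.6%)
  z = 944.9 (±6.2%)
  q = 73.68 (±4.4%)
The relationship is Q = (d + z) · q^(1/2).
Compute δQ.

Let u = d + z = 1001. δu = √(δd² + δz²) = √(29.5 + 3430) = 58.8, so δu/u = 0.0588.
Q is then a monomial in u, q:
δQ/Q = √((δu/u)² + (½·δq/q)²) = √(0.00345 + 0.000484) = 0.0627
Q = 8596, so δQ = 0.0627 × 8596 = 539.

539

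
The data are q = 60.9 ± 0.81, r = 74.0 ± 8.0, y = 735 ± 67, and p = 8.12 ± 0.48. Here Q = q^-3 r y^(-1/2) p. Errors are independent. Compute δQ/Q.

0.137

Since Q is a product/quotient, work with relative uncertainties:
  (-3·δq/q)² = (-3×0.0133)² = 0.00159;  (1·δr/r)² = (1×0.108)² = 0.0117;  (−½·δy/y)² = (-0.5×0.0912)² = 0.00208;  (1·δp/p)² = (1×0.0591)² = 0.00349
δQ/Q = √(0.0189) = 0.137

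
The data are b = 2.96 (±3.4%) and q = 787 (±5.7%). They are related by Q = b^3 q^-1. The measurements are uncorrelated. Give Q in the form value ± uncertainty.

For a monomial Q ∝ b^3, q^-1, fractional errors add in quadrature:
  (3·δb/b)² = (3×0.0340)² = 0.0104;  (-1·δq/q)² = (-1×0.0570)² = 0.00325
δQ/Q = √(0.0137) = 0.117
Q = 0.0330, so δQ = 0.117 × 0.0330 = 0.00385.

0.0330 ± 0.00385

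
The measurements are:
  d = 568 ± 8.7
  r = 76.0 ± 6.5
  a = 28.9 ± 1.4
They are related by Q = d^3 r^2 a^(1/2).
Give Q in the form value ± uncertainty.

Relative error in a monomial: (δQ/Q)² = Σ (nᵢ · δxᵢ/xᵢ)².
  (3·δd/d)² = (3×0.0153)² = 0.00211;  (2·δr/r)² = (2×0.0855)² = 0.0293;  (½·δa/a)² = (0.5×0.0484)² = 0.000587
δQ/Q = √(0.0320) = 0.179
Q = 5.69e+12, so δQ = 0.179 × 5.69e+12 = 1.02e+12.

(5.69 ± 1.02) × 10^12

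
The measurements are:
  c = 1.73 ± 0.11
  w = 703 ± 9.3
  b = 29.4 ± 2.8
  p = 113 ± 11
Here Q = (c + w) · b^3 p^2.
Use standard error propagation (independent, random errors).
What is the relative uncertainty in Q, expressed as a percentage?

Let u = c + w = 705. δu = √(δc² + δw²) = √(0.0121 + 86.5) = 9.30, so δu/u = 0.0132.
Q is then a monomial in u, b, p:
δQ/Q = √((δu/u)² + (3·δb/b)² + (2·δp/p)²) = √(0.000174 + 0.0816 + 0.0379) = 0.346

34.6%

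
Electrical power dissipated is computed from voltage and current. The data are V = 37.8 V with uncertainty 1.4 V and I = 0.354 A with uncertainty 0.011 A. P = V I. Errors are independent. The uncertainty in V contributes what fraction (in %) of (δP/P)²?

58.7%

(δP/P)² = (1·δV/V)² + (1·δI/I)²
  V term: (1×0.0370)² = 0.00137
  I term: (1×0.0311)² = 0.000966
Total = 0.00234. Share from V = 0.00137/0.00234 = 0.587.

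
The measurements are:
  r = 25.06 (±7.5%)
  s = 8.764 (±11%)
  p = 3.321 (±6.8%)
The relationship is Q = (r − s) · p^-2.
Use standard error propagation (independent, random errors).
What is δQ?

0.278

Let u = r − s = 16.30. δu = √(δr² + δs²) = √(3.53 + 0.929) = 2.11, so δu/u = 0.130.
Q is then a monomial in u, p:
δQ/Q = √((δu/u)² + (-2·δp/p)²) = √(0.0168 + 0.0185) = 0.188
Q = 1.478, so δQ = 0.188 × 1.478 = 0.278.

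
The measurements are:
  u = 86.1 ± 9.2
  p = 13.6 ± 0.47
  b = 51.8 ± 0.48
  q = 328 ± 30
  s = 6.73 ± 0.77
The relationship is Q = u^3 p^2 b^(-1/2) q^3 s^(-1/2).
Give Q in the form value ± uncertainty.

Since Q is a product/quotient, work with relative uncertainties:
  (3·δu/u)² = (3×0.107)² = 0.103;  (2·δp/p)² = (2×0.0346)² = 0.00478;  (−½·δb/b)² = (-0.5×0.00927)² = 2.15e-05;  (3·δq/q)² = (3×0.0915)² = 0.0753;  (−½·δs/s)² = (-0.5×0.114)² = 0.00327
δQ/Q = √(0.186) = 0.431
Q = 2.23e+14, so δQ = 0.431 × 2.23e+14 = 9.63e+13.

(2.23 ± 0.963) × 10^14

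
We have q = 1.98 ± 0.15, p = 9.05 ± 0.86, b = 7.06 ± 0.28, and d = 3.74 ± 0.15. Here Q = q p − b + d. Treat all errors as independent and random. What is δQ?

Let w = q·p = 17.9. δw/w = √((1·δq/q)² + (1·δp/p)²) = √(0.00574 + 0.00903) = 0.122, so δw = 2.18.
Q = w − b + d: δQ = √(δw² + δb² + δd²) = √(4.74 + 0.0784 + 0.0225) = 2.20

2.20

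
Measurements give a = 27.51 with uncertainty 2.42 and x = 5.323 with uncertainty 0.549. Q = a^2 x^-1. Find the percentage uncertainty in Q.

20.4%

Q is a product of powers, so relative uncertainties combine in quadrature:
  (2·δa/a)² = (2×0.0880)² = 0.0310;  (-1·δx/x)² = (-1×0.103)² = 0.0106
δQ/Q = √(0.0416) = 0.204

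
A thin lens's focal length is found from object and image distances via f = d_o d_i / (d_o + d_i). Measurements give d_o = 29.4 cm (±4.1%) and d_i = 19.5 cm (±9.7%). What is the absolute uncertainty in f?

0.710 cm

∂f/∂d_o = (d_i/(d_o+d_i))² = 0.159;  ∂f/∂d_i = (d_o/(d_o+d_i))² = 0.361
δf = √((∂f/∂d_o · δd_o)² + (∂f/∂d_i · δd_i)²) = √(0.0367 + 0.467) = 0.710 cm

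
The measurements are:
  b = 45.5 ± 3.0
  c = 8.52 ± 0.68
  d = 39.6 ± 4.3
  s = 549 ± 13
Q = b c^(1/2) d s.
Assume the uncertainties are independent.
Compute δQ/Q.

0.135

Q is a product of powers, so relative uncertainties combine in quadrature:
  (1·δb/b)² = (1×0.0659)² = 0.00435;  (½·δc/c)² = (0.5×0.0798)² = 0.00159;  (1·δd/d)² = (1×0.109)² = 0.0118;  (1·δs/s)² = (1×0.0237)² = 0.000561
δQ/Q = √(0.0183) = 0.135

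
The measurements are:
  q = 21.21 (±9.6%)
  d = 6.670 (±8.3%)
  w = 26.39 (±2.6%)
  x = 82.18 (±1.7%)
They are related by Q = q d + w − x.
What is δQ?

Let p = q·d = 141.5. δp/p = √((1·δq/q)² + (1·δd/d)²) = √(0.00922 + 0.00689) = 0.127, so δp = 18.0.
Q = p + w − x: δQ = √(δp² + δw² + δx²) = √(322 + 0.471 + 1.95) = 18.0

18.0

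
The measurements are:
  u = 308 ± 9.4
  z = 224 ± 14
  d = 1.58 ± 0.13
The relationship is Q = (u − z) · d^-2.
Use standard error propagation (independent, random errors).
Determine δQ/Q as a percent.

Let w = u − z = 84.0. δw = √(δu² + δz²) = √(88.4 + 196) = 16.9, so δw/w = 0.201.
Q is then a monomial in w, d:
δQ/Q = √((δw/w)² + (-2·δd/d)²) = √(0.0403 + 0.0271) = 0.260

26.0%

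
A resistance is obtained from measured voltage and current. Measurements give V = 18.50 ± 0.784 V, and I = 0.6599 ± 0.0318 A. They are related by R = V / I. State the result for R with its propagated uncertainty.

28.03 ± 1.80 Ω

Products/powers → add relative errors in quadrature, weighted by exponent:
  (1·δV/V)² = (1×0.0424)² = 0.00180;  (-1·δI/I)² = (-1×0.0482)² = 0.00232
δR/R = √(0.00412) = 0.0642
R = 28.03 Ω, so δR = 0.0642 × 28.03 = 1.80 Ω.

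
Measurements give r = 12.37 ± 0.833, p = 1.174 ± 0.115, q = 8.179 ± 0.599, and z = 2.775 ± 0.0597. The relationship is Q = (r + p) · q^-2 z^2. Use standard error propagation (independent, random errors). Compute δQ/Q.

0.165

Let u = r + p = 13.54. δu = √(δr² + δp²) = √(0.694 + 0.0132) = 0.841, so δu/u = 0.0621.
Q is then a monomial in u, q, z:
δQ/Q = √((δu/u)² + (-2·δq/q)² + (2·δz/z)²) = √(0.00385 + 0.0215 + 0.00185) = 0.165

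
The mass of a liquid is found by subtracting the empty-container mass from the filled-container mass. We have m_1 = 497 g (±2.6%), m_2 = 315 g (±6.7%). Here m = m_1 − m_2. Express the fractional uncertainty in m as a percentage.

13.6%

m is a linear combination, so absolute uncertainties add in quadrature:
  (δm_1)² = 167;  (δm_2)² = 445
δm = √(612) = 24.7 g
m = 182 g, so δm/m = 24.7/182 = 0.136.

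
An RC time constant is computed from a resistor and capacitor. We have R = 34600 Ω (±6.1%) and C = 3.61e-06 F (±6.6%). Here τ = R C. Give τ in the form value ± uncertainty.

0.125 ± 0.0112 s

Since τ is a product/quotient, work with relative uncertainties:
  (1·δR/R)² = (1×0.0610)² = 0.00372;  (1·δC/C)² = (1×0.0660)² = 0.00436
δτ/τ = √(0.00808) = 0.0899
τ = 0.125 s, so δτ = 0.0899 × 0.125 = 0.0112 s.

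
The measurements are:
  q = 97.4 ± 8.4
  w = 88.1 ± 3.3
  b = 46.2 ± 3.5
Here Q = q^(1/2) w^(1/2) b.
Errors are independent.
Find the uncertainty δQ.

For a monomial Q ∝ q^(1/2), w^(1/2), b, fractional errors add in quadrature:
  (½·δq/q)² = (0.5×0.0862)² = 0.00186;  (½·δw/w)² = (0.5×0.0375)² = 0.000351;  (1·δb/b)² = (1×0.0758)² = 0.00574
δQ/Q = √(0.00795) = 0.0892
Q = 4280, so δQ = 0.0892 × 4280 = 382.

382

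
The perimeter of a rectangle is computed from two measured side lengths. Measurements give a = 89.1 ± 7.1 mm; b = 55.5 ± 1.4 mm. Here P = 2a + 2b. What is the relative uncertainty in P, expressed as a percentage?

5.00%

For a sum/difference, combine absolute errors in quadrature:
  (2·δa)² = 202;  (2·δb)² = 7.84
δP = √(209) = 14.5 mm
P = 289 mm, so δP/P = 14.5/289 = 0.0500.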